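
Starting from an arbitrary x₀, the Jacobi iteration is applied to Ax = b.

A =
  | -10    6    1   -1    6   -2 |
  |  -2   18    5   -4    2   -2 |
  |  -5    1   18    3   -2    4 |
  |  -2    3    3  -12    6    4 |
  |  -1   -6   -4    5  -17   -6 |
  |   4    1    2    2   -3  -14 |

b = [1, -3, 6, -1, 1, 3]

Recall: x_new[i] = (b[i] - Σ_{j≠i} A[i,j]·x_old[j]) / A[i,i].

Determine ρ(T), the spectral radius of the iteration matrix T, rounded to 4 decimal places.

Let D = diag(-10, 18, 18, -12, -17, -14); L, U the strict triangles.
Jacobi T = -D⁻¹(L+U): T[1,5] = -(-2)/(18) = +0.1111; T[1,1] = 0.
  T[0,:] = [+0.0000 +0.6000 +0.1000 -0.1000 +0.6000 -0.2000]
  T[1,:] = [+0.1111 +0.0000 -0.2778 +0.2222 -0.1111 +0.1111]
  T[2,:] = [+0.2778 -0.0556 +0.0000 -0.1667 +0.1111 -0.2222]
  T[3,:] = [-0.1667 +0.2500 +0.2500 +0.0000 +0.5000 +0.3333]
  T[4,:] = [-0.0588 -0.3529 -0.2353 +0.2941 +0.0000 -0.3529]
  T[5,:] = [+0.2857 +0.0714 +0.1429 +0.1429 -0.2143 +0.0000]
|eigenvalues of T|: 0.8548, 0.5156, 0.5156, 0.4005, 0.4005, 0.2510.
ρ(T) = max|λ| = 0.8548; 0.8548 < 1 ⇒ converges.

0.8548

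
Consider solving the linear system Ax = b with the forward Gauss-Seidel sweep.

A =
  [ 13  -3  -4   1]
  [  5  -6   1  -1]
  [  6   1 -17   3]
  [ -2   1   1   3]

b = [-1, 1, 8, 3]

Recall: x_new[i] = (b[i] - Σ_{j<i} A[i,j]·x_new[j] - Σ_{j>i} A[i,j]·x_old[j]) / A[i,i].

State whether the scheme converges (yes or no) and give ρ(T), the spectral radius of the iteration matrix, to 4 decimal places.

A = D + L + U where D = diag(13, -6, -17, 3).
GS T = -(D+L)⁻¹U: row 0 first, T[0,1] = -(-3)/(13) = +0.2308; later rows by forward substitution.
  T[0,:] = [+0.0000, +0.2308, +0.3077, -0.0769]
  T[1,:] = [+0.0000, +0.1923, +0.4231, -0.2308]
  T[2,:] = [+0.0000, +0.0928, +0.1335, +0.1357]
  T[3,:] = [+0.0000, +0.0588, +0.0196, -0.0196]
|roots of det(T-λI)|: 0.3650, 0.1113, 0.1113, 0.0000.
spectral radius ρ = 0.3650; 0.3650 < 1 ⇒ converges.

yes, ρ = 0.3650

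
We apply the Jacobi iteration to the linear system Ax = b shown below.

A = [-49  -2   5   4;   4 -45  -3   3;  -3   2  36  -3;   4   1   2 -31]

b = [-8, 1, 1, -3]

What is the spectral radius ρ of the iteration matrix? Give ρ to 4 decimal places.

0.1668

A = D + L + U where D = diag(-49, -45, 36, -31).
Jacobi: T = -D⁻¹(L+U), T[1,2] = -(-3)/(-45) = -0.0667; T[1,1] = 0.
  T[0,:] = [+0.0000, -0.0408, +0.1020, +0.0816]
  T[1,:] = [+0.0889, +0.0000, -0.0667, +0.0667]
  T[2,:] = [+0.0833, -0.0556, +0.0000, +0.0833]
  T[3,:] = [+0.1290, +0.0323, +0.0645, +0.0000]
|λ(T)| sorted: 0.1668, 0.1209, 0.0929, 0.0471.
ρ(T) = max|λ| = 0.1668; 0.1668 < 1 ⇒ converges.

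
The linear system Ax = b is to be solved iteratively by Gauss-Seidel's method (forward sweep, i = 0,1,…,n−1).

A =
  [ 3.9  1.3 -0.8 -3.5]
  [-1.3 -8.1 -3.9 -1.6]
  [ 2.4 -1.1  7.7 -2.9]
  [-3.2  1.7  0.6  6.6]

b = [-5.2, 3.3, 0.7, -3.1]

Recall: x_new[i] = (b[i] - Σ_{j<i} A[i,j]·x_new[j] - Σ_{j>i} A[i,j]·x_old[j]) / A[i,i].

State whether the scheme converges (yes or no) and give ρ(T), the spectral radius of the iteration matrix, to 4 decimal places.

Diagonal D = diag(3.9, -8.1, 7.7, 6.6); L, U strict lower/upper.
Gauss-Seidel: T = -(D+L)⁻¹U, row 0 first, T[0,2] = -(-0.8)/(3.9) = +0.2051; later rows by forward substitution.
  T[0,:] = [+0.0000, -0.3333, +0.2051, +0.8974]
  T[1,:] = [+0.0000, +0.0535, -0.5144, -0.3416]
  T[2,:] = [+0.0000, +0.1115, -0.1374, +0.0481]
  T[3,:] = [+0.0000, -0.1855, +0.2444, +0.5187]
|eigenvalues of T|: 0.6212, 0.2172, 0.2172, 0.0000.
ρ = 0.6212; 0.6212 < 1 ⇒ converges.

yes, ρ = 0.6212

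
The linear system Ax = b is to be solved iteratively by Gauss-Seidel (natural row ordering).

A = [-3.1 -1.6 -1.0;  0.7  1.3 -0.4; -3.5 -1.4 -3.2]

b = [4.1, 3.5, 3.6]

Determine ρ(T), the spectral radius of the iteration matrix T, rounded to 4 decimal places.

0.6768

Diagonal D = diag(-3.1, 1.3, -3.2); L, U strict lower/upper.
Gauss-Seidel: T = -(D+L)⁻¹U, row 0 first, T[0,1] = -(-1.6)/(-3.1) = -0.5161; later rows by forward substitution.
  T[0,:] = [+0.0000  -0.5161  -0.3226]
  T[1,:] = [+0.0000  +0.2779  +0.4814]
  T[2,:] = [+0.0000  +0.4429  +0.1422]
eigenvalue magnitudes: 0.6768, 0.2567, 0.0000.
ρ = 0.6768; 0.6768 < 1 ⇒ converges.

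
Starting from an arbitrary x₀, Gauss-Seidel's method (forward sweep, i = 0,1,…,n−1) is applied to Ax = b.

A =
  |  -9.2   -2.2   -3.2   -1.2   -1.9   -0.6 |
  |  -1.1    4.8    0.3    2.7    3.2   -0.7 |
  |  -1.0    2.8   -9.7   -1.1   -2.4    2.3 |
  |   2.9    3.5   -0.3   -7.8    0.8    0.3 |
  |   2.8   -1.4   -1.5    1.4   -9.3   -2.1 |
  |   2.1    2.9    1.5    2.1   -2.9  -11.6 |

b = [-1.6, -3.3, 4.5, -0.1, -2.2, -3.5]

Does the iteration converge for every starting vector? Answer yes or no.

yes

Split A = D + L + U, D = diag(-9.2, 4.8, -9.7, -7.8, -9.3, -11.6).
Gauss-Seidel: T = -(D+L)⁻¹U, row 0 first, T[0,4] = -(-1.9)/(-9.2) = -0.2065; later rows by forward substitution.
  T[0,:] = [+0.0000  -0.2391  -0.3478  -0.1304  -0.2065  -0.0652]
  T[1,:] = [+0.0000  -0.0548  -0.1422  -0.5924  -0.7140  +0.1309]
  T[2,:] = [+0.0000  +0.0088  -0.0052  -0.2710  -0.4322  +0.2816]
  T[3,:] = [+0.0000  -0.1138  -0.1929  -0.3039  -0.2780  +0.0621]
  T[4,:] = [+0.0000  -0.0823  -0.1115  +0.0479  +0.0732  -0.3012]
  T[5,:] = [+0.0000  -0.0559  -0.1062  -0.2737  -0.3404  +0.1439]
|eigenvalues of T|: 0.6428, 0.4727, 0.0599, 0.0453, 0.0086, 0.0000.
ρ(T) = max|λ| = 0.6428; 0.6428 < 1: convergent.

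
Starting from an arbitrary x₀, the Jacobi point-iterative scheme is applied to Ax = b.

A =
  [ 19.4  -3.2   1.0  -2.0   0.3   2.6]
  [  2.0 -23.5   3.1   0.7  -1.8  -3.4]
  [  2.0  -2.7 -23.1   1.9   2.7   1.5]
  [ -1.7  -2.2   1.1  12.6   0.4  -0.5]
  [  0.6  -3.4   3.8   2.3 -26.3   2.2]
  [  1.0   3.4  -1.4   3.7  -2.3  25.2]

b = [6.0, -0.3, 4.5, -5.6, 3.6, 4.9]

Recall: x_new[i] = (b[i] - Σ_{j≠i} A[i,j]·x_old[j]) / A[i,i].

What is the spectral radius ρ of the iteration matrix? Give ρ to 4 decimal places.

Write A = D+L+U with D = diag(19.4, -23.5, -23.1, 12.6, -26.3, 25.2).
T_J = -D⁻¹(L+U): T[3,0] = -(-1.7)/(12.6) = +0.1349; T[3,3] = 0.
  T[0,:] = [+0.0000, +0.1649, -0.0515, +0.1031, -0.0155, -0.1340]
  T[1,:] = [+0.0851, +0.0000, +0.1319, +0.0298, -0.0766, -0.1447]
  T[2,:] = [+0.0866, -0.1169, +0.0000, +0.0823, +0.1169, +0.0649]
  T[3,:] = [+0.1349, +0.1746, -0.0873, +0.0000, -0.0317, +0.0397]
  T[4,:] = [+0.0228, -0.1293, +0.1445, +0.0875, +0.0000, +0.0837]
  T[5,:] = [-0.0397, -0.1349, +0.0556, -0.1468, +0.0913, +0.0000]
|eigenvalues of T|: 0.3260, 0.1709, 0.1709, 0.1362, 0.1362, 0.1114.
spectral radius ρ = 0.3260; 0.3260 < 1: convergent.

0.3260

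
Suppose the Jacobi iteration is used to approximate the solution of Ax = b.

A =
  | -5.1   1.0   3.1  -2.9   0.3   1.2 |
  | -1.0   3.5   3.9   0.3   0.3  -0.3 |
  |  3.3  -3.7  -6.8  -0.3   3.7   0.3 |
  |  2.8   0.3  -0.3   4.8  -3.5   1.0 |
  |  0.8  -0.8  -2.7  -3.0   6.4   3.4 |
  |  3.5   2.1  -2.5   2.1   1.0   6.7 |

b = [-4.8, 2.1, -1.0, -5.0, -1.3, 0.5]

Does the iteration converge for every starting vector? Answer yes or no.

Write A = D+L+U with D = diag(-5.1, 3.5, -6.8, 4.8, 6.4, 6.7).
T_J = -D⁻¹(L+U): T[4,0] = -(0.8)/(6.4) = -0.1250; T[4,4] = 0.
  T[0,:] = [+0.0000 +0.1961 +0.6078 -0.5686 +0.0588 +0.2353]
  T[1,:] = [+0.2857 +0.0000 -1.1143 -0.0857 -0.0857 +0.0857]
  T[2,:] = [+0.4853 -0.5441 +0.0000 -0.0441 +0.5441 +0.0441]
  T[3,:] = [-0.5833 -0.0625 +0.0625 +0.0000 +0.7292 -0.2083]
  T[4,:] = [-0.1250 +0.1250 +0.4219 +0.4688 +0.0000 -0.5312]
  T[5,:] = [-0.5224 -0.3134 +0.3731 -0.3134 -0.1493 +0.0000]
|λ(T)| sorted: 1.2082, 0.8812, 0.8812, 0.5161, 0.5161, 0.4929.
ρ(T) = max|λ| = 1.2082; 1.2082 > 1, so it fails to converge.

no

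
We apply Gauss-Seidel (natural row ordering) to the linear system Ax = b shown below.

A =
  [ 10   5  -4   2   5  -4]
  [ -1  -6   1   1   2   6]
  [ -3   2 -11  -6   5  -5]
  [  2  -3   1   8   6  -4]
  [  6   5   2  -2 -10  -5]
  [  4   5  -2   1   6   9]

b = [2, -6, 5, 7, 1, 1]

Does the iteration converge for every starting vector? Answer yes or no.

no

A = D + L + U where D = diag(10, -6, -11, 8, -10, 9).
Gauss-Seidel: T = -(D+L)⁻¹U, row 0 first, T[0,2] = -(-4)/(10) = +0.4000; later rows by forward substitution.
  T[0,:] = [+0.0000, -0.5000, +0.4000, -0.2000, -0.5000, +0.4000]
  T[1,:] = [+0.0000, +0.0833, +0.1000, +0.2000, +0.4167, +0.9333]
  T[2,:] = [+0.0000, +0.1515, -0.0909, -0.4545, +0.6667, -0.3939]
  T[3,:] = [+0.0000, +0.1373, -0.0511, +0.1818, -0.5521, +0.7992]
  T[4,:] = [+0.0000, -0.2555, +0.2820, -0.1473, +0.1521, -0.0320]
  T[5,:] = [+0.0000, +0.3647, -0.4359, -0.0453, +0.0988, -0.8513]
|λ(T)| sorted: 1.2013, 0.8138, 0.2119, 0.1913, 0.1913, 0.0000.
ρ(T) = max|λ| = 1.2013; 1.2013 > 1 ⇒ diverges.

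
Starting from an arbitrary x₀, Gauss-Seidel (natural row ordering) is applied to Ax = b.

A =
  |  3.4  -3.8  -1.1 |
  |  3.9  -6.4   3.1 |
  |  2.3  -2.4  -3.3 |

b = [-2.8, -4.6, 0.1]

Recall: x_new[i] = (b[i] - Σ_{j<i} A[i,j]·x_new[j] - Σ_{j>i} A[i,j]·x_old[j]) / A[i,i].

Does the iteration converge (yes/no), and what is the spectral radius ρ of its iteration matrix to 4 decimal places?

yes, ρ = 0.8532

A = D + L + U where D = diag(3.4, -6.4, -3.3).
T_GS = -(D+L)⁻¹U: row 0 first, T[0,1] = -(-3.8)/(3.4) = +1.1176; later rows by forward substitution.
  T[0,:] = [+0.0000, +1.1176, +0.3235]
  T[1,:] = [+0.0000, +0.6811, +0.6815]
  T[2,:] = [+0.0000, +0.2836, -0.2702]
|eigenvalues of T|: 0.8532, 0.4423, 0.0000.
ρ(T) = max|λ| = 0.8532; 0.8532 < 1, so it converges for any x₀.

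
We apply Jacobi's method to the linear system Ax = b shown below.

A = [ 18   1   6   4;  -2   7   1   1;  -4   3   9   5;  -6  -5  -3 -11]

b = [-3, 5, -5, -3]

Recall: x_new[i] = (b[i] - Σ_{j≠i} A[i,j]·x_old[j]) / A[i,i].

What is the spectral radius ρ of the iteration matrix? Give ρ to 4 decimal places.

Let D = diag(18, 7, 9, -11); L, U the strict triangles.
Jacobi T = -D⁻¹(L+U): T[2,0] = -(-4)/(9) = +0.4444; T[2,2] = 0.
  T[0,:] = [+0.0000  -0.0556  -0.3333  -0.2222]
  T[1,:] = [+0.2857  +0.0000  -0.1429  -0.1429]
  T[2,:] = [+0.4444  -0.3333  +0.0000  -0.5556]
  T[3,:] = [-0.5455  -0.4545  -0.2727  +0.0000]
eigenvalue magnitudes: 0.5191, 0.4379, 0.4379, 0.1997.
ρ(T) = max|λ| = 0.5191; 0.5191 < 1: convergent.

0.5191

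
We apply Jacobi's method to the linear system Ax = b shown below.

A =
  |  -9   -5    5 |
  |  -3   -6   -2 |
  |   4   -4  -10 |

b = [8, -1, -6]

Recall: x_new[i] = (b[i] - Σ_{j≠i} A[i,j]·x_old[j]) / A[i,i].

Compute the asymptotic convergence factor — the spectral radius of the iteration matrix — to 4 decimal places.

0.9143

Let D = diag(-9, -6, -10); L, U the strict triangles.
Jacobi: T = -D⁻¹(L+U), T[2,0] = -(4)/(-10) = +0.4000; T[2,2] = 0.
  T[0,:] = [+0.0000, -0.5556, +0.5556]
  T[1,:] = [-0.5000, +0.0000, -0.3333]
  T[2,:] = [+0.4000, -0.4000, +0.0000]
|λ(T)| sorted: 0.9143, 0.5373, 0.3770.
ρ(T) = max|λ| = 0.9143; 0.9143 < 1: convergent.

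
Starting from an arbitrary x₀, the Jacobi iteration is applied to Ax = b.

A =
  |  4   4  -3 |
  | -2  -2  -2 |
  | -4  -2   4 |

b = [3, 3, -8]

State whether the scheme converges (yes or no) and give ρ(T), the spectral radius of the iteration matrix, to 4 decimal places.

Split A = D + L + U, D = diag(4, -2, 4).
T_J = -D⁻¹(L+U): T[1,0] = -(-2)/(-2) = -1.0000; T[1,1] = 0.
  T[0,:] = [+0.0000, -1.0000, +0.7500]
  T[1,:] = [-1.0000, +0.0000, -1.0000]
  T[2,:] = [+1.0000, +0.5000, +0.0000]
moduli |λ_i(T)| = 1.3137, 0.6898, 0.6898.
spectral radius ρ = 1.3137; 1.3137 > 1, so it fails to converge.

no, ρ = 1.3137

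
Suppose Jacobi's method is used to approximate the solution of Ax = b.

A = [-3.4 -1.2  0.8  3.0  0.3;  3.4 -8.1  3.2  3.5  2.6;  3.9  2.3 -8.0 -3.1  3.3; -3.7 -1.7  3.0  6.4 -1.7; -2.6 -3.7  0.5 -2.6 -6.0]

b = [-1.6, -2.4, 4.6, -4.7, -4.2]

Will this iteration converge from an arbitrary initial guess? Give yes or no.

Diagonal D = diag(-3.4, -8.1, -8, 6.4, -6); L, U strict lower/upper.
T_J = -D⁻¹(L+U): T[0,4] = -(0.3)/(-3.4) = +0.0882; T[0,0] = 0.
  T[0,:] = [+0.0000  -0.3529  +0.2353  +0.8824  +0.0882]
  T[1,:] = [+0.4198  +0.0000  +0.3951  +0.4321  +0.3210]
  T[2,:] = [+0.4875  +0.2875  +0.0000  -0.3875  +0.4125]
  T[3,:] = [+0.5781  +0.2656  -0.4688  +0.0000  +0.2656]
  T[4,:] = [-0.4333  -0.6167  +0.0833  -0.4333  +0.0000]
eigenvalue magnitudes: 1.1452, 0.6805, 0.6805, 0.5827, 0.0767.
ρ(T) = max|λ| = 1.1452; 1.1452 > 1: divergent.

no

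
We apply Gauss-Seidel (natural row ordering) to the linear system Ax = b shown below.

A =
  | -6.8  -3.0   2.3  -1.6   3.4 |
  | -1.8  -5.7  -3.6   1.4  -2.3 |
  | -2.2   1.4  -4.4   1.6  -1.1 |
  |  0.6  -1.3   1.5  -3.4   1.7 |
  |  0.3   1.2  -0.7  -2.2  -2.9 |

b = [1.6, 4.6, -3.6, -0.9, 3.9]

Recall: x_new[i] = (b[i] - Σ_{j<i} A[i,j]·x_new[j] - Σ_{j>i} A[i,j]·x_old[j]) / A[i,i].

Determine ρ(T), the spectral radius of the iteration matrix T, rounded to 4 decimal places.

0.8290

A = D + L + U where D = diag(-6.8, -5.7, -4.4, -3.4, -2.9).
T_GS = -(D+L)⁻¹U: row 0 first, T[0,1] = -(-3)/(-6.8) = -0.4412; later rows by forward substitution.
  T[0,:] = [+0.0000 -0.4412 +0.3382 -0.2353 +0.5000]
  T[1,:] = [+0.0000 +0.1393 -0.7384 +0.3199 -0.5614]
  T[2,:] = [+0.0000 +0.2649 -0.4041 +0.5831 -0.6786]
  T[3,:] = [+0.0000 -0.0142 +0.1638 +0.0934 +0.5035]
  T[4,:] = [+0.0000 -0.0411 -0.2972 -0.1036 -0.3987]
eigenvalue magnitudes: 0.8290, 0.3512, 0.3512, 0.0513, 0.0000.
ρ(T) = max|λ| = 0.8290; 0.8290 < 1, so it converges for any x₀.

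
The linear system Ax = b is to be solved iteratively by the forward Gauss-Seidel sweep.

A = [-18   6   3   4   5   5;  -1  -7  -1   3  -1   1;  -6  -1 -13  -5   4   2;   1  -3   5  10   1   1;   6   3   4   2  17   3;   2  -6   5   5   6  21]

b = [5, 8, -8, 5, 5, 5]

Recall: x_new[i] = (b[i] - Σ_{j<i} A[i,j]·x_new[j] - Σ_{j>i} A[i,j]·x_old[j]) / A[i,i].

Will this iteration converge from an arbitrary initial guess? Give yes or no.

Write A = D+L+U with D = diag(-18, -7, -13, 10, 17, 21).
Gauss-Seidel: T = -(D+L)⁻¹U, row 0 first, T[0,4] = -(5)/(-18) = +0.2778; later rows by forward substitution.
  T[0,:] = [+0.0000 +0.3333 +0.1667 +0.2222 +0.2778 +0.2778]
  T[1,:] = [+0.0000 -0.0476 -0.1667 +0.3968 -0.1825 +0.1032]
  T[2,:] = [+0.0000 -0.1502 -0.0641 -0.5177 +0.1935 +0.0177]
  T[3,:] = [+0.0000 +0.0275 -0.0346 +0.3557 -0.2793 -0.1057]
  T[4,:] = [+0.0000 -0.0771 -0.0103 -0.0685 -0.0785 -0.2845]
  T[5,:] = [+0.0000 +0.0059 -0.0371 +0.1504 -0.0358 +0.1052]
eigenvalue magnitudes: 0.5270, 0.2330, 0.1130, 0.1130, 0.0196, 0.0000.
ρ = 0.5270; 0.5270 < 1, so it converges for any x₀.

yes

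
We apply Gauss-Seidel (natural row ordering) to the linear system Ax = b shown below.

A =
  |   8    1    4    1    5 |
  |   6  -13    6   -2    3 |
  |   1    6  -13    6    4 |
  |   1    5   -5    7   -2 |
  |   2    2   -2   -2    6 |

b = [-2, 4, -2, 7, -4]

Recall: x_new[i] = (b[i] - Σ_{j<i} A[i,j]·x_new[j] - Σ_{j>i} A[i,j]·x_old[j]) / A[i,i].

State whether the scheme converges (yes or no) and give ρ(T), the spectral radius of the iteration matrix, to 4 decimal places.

Write A = D+L+U with D = diag(8, -13, -13, 7, 6).
Gauss-Seidel: T = -(D+L)⁻¹U, row 0 first, T[0,1] = -(1)/(8) = -0.1250; later rows by forward substitution.
  T[0,:] = [+0.0000 -0.1250 -0.5000 -0.1250 -0.6250]
  T[1,:] = [+0.0000 -0.0577 +0.2308 -0.2115 -0.0577]
  T[2,:] = [+0.0000 -0.0362 +0.0680 +0.3543 +0.2330]
  T[3,:] = [+0.0000 +0.0332 -0.0448 +0.4220 +0.5826]
  T[4,:] = [+0.0000 +0.0599 +0.0975 +0.3709 +0.4994]
|roots of det(T-λI)|: 0.9468, 0.1794, 0.1794, 0.0833, 0.0000.
ρ(T) = max|λ| = 0.9468; 0.9468 < 1 ⇒ converges.

yes, ρ = 0.9468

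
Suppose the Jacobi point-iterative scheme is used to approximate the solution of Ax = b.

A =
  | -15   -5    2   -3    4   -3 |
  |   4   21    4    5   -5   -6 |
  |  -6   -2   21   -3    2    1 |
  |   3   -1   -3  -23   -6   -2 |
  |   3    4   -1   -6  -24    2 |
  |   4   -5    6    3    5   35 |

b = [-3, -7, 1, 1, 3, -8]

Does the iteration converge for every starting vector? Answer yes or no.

Let D = diag(-15, 21, 21, -23, -24, 35); L, U the strict triangles.
T_J = -D⁻¹(L+U): T[5,0] = -(4)/(35) = -0.1143; T[5,5] = 0.
  T[0,:] = [+0.0000 -0.3333 +0.1333 -0.2000 +0.2667 -0.2000]
  T[1,:] = [-0.1905 +0.0000 -0.1905 -0.2381 +0.2381 +0.2857]
  T[2,:] = [+0.2857 +0.0952 +0.0000 +0.1429 -0.0952 -0.0476]
  T[3,:] = [+0.1304 -0.0435 -0.1304 +0.0000 -0.2609 -0.0870]
  T[4,:] = [+0.1250 +0.1667 -0.0417 -0.2500 +0.0000 +0.0833]
  T[5,:] = [-0.1143 +0.1429 -0.1714 -0.0857 -0.1429 +0.0000]
|eigenvalues of T|: 0.5071, 0.3649, 0.3501, 0.2873, 0.2873, 0.0906.
ρ = 0.5071; 0.5071 < 1: convergent.

yes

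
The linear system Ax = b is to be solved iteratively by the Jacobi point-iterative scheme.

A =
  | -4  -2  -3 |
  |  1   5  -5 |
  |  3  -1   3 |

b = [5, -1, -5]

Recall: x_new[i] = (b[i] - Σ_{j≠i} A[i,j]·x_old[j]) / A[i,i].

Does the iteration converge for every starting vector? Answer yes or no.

A = D + L + U where D = diag(-4, 5, 3).
Jacobi: T = -D⁻¹(L+U), T[1,0] = -(1)/(5) = -0.2000; T[1,1] = 0.
  T[0,:] = [+0.0000, -0.5000, -0.7500]
  T[1,:] = [-0.2000, +0.0000, +1.0000]
  T[2,:] = [-1.0000, +0.3333, +0.0000]
moduli |λ_i(T)| = 1.2712, 0.6578, 0.6578.
ρ(T) = max|λ| = 1.2712; 1.2712 > 1, so it fails to converge.

no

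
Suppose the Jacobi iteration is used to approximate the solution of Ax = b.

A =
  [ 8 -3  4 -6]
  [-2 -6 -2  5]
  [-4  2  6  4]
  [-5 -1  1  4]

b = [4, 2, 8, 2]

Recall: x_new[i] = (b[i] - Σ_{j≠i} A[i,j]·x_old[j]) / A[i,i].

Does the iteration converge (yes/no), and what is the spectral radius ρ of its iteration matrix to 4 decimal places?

Diagonal D = diag(8, -6, 6, 4); L, U strict lower/upper.
T_J = -D⁻¹(L+U): T[2,3] = -(4)/(6) = -0.6667; T[2,2] = 0.
  T[0,:] = [+0.0000 +0.3750 -0.5000 +0.7500]
  T[1,:] = [-0.3333 +0.0000 -0.3333 +0.8333]
  T[2,:] = [+0.6667 -0.3333 +0.0000 -0.6667]
  T[3,:] = [+1.2500 +0.2500 -0.2500 +0.0000]
moduli |λ_i(T)| = 1.2384, 0.4801, 0.4521, 0.4521.
ρ = 1.2384; 1.2384 > 1, so it fails to converge.

no, ρ = 1.2384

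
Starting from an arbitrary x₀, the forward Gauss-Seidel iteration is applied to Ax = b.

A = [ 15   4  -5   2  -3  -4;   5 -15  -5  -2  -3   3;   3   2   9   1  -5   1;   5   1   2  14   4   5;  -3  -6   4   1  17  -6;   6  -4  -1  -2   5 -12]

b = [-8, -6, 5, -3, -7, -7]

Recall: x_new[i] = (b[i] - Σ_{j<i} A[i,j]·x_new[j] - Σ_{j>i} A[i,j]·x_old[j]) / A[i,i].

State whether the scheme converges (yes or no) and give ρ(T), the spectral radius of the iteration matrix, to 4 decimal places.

A = D + L + U where D = diag(15, -15, 9, 14, 17, -12).
GS T = -(D+L)⁻¹U: row 0 first, T[0,3] = -(2)/(15) = -0.1333; later rows by forward substitution.
  T[0,:] = [+0.0000, -0.2667, +0.3333, -0.1333, +0.2000, +0.2667]
  T[1,:] = [+0.0000, -0.0889, -0.2222, -0.1778, -0.1333, +0.2889]
  T[2,:] = [+0.0000, +0.1086, -0.0617, -0.0272, +0.5185, -0.2642]
  T[3,:] = [+0.0000, +0.0861, -0.0944, +0.0642, -0.4217, -0.4353]
  T[4,:] = [+0.0000, -0.1091, +0.0005, -0.0837, -0.1090, +0.5897]
  T[5,:] = [+0.0000, -0.1725, +0.2618, -0.0507, +0.1261, +0.3773]
|λ(T)| sorted: 0.6093, 0.3982, 0.3982, 0.0718, 0.0718, 0.0000.
ρ(T) = max|λ| = 0.6093; 0.6093 < 1: convergent.

yes, ρ = 0.6093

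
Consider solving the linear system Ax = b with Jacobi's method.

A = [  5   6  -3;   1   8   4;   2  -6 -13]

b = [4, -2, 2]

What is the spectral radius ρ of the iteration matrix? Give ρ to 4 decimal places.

0.7954

Write A = D+L+U with D = diag(5, 8, -13).
Jacobi T = -D⁻¹(L+U): T[0,1] = -(6)/(5) = -1.2000; T[0,0] = 0.
  T[0,:] = [+0.0000 -1.2000 +0.6000]
  T[1,:] = [-0.1250 +0.0000 -0.5000]
  T[2,:] = [+0.1538 -0.4615 +0.0000]
|λ(T)| sorted: 0.7954, 0.3995, 0.3995.
spectral radius ρ = 0.7954; 0.7954 < 1, so it converges for any x₀.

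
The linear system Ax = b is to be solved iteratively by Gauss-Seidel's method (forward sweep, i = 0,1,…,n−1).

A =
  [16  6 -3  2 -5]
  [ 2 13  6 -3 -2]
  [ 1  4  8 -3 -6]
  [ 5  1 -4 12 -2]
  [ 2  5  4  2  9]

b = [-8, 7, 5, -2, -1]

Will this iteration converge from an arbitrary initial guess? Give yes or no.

yes

Write A = D+L+U with D = diag(16, 13, 8, 12, 9).
GS T = -(D+L)⁻¹U: row 0 first, T[0,2] = -(-3)/(16) = +0.1875; later rows by forward substitution.
  T[0,:] = [+0.0000, -0.3750, +0.1875, -0.1250, +0.3125]
  T[1,:] = [+0.0000, +0.0577, -0.4904, +0.2500, +0.1058]
  T[2,:] = [+0.0000, +0.0180, +0.2218, +0.2656, +0.6581]
  T[3,:] = [+0.0000, +0.1575, +0.0367, +0.1198, +0.2470]
  T[4,:] = [+0.0000, +0.0083, +0.1241, -0.2558, -0.4756]
moduli |λ_i(T)| = 0.5422, 0.2808, 0.2808, 0.0562, 0.0000.
ρ(T) = max|λ| = 0.5422; 0.5422 < 1 ⇒ converges.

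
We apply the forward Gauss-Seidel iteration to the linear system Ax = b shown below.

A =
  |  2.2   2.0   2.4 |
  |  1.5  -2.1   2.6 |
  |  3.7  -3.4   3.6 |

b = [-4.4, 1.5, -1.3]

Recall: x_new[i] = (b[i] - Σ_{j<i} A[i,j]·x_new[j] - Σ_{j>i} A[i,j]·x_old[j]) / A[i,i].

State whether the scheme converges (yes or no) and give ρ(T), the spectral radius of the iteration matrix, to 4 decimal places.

Write A = D+L+U with D = diag(2.2, -2.1, 3.6).
Gauss-Seidel: T = -(D+L)⁻¹U, row 0 first, T[0,2] = -(2.4)/(2.2) = -1.0909; later rows by forward substitution.
  T[0,:] = [+0.0000 -0.9091 -1.0909]
  T[1,:] = [+0.0000 -0.6494 +0.4589]
  T[2,:] = [+0.0000 +0.3211 +1.5546]
|λ(T)| sorted: 1.6195, 0.7143, 0.0000.
ρ = 1.6195; 1.6195 > 1: divergent.

no, ρ = 1.6195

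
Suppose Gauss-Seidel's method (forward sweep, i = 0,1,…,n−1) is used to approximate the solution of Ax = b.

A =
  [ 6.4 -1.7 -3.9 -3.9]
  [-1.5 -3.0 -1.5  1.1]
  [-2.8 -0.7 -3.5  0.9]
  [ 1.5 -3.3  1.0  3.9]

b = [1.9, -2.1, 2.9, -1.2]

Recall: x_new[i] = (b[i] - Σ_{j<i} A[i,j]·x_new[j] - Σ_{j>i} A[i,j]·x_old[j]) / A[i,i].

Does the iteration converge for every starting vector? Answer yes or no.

Write A = D+L+U with D = diag(6.4, -3, -3.5, 3.9).
T_GS = -(D+L)⁻¹U: row 0 first, T[0,1] = -(-1.7)/(6.4) = +0.2656; later rows by forward substitution.
  T[0,:] = [+0.0000  +0.2656  +0.6094  +0.6094]
  T[1,:] = [+0.0000  -0.1328  -0.8047  +0.0620]
  T[2,:] = [+0.0000  -0.1859  -0.3266  -0.2428]
  T[3,:] = [+0.0000  -0.1669  -0.8315  -0.1197]
|roots of det(T-λI)|: 0.8473, 0.3171, 0.0489, 0.0000.
spectral radius ρ = 0.8473; 0.8473 < 1: convergent.

yes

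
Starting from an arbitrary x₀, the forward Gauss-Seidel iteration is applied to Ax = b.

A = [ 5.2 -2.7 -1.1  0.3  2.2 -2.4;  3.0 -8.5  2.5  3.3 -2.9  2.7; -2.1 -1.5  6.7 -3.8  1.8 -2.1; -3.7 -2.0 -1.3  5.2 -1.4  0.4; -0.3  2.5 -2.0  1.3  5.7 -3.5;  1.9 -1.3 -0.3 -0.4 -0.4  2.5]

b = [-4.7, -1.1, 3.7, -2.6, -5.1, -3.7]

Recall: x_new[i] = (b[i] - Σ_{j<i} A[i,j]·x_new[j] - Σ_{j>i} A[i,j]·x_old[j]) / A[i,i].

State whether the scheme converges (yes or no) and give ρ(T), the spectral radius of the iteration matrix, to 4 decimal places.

no, ρ = 1.1903

A = D + L + U where D = diag(5.2, -8.5, 6.7, 5.2, 5.7, 2.5).
GS T = -(D+L)⁻¹U: row 0 first, T[0,2] = -(-1.1)/(5.2) = +0.2115; later rows by forward substitution.
  T[0,:] = [+0.0000  +0.5192  +0.2115  -0.0577  -0.4231  +0.4615]
  T[1,:] = [+0.0000  +0.1833  +0.3688  +0.3679  -0.4905  +0.4805]
  T[2,:] = [+0.0000  +0.2038  +0.1489  +0.6314  -0.5111  +0.5657]
  T[3,:] = [+0.0000  +0.4909  +0.3296  +0.2583  -0.3482  +0.5777]
  T[4,:] = [+0.0000  -0.0935  -0.1735  -0.0017  +0.0930  +0.4943]
  T[5,:] = [+0.0000  -0.2113  +0.0738  +0.3520  -0.0357  +0.1385]
|roots of det(T-λI)|: 1.1903, 0.3430, 0.3210, 0.3210, 0.2587, 0.0000.
ρ(T) = max|λ| = 1.1903; 1.1903 > 1: divergent.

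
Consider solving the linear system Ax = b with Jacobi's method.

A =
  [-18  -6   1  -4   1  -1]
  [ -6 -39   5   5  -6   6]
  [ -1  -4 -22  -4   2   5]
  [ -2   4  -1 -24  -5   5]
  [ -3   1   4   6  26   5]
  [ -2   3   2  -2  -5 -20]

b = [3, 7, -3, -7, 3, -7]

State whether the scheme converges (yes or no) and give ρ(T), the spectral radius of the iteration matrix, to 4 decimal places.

yes, ρ = 0.5372

Let D = diag(-18, -39, -22, -24, 26, -20); L, U the strict triangles.
Jacobi T = -D⁻¹(L+U): T[0,5] = -(-1)/(-18) = -0.0556; T[0,0] = 0.
  T[0,:] = [+0.0000 -0.3333 +0.0556 -0.2222 +0.0556 -0.0556]
  T[1,:] = [-0.1538 +0.0000 +0.1282 +0.1282 -0.1538 +0.1538]
  T[2,:] = [-0.0455 -0.1818 +0.0000 -0.1818 +0.0909 +0.2273]
  T[3,:] = [-0.0833 +0.1667 -0.0417 +0.0000 -0.2083 +0.2083]
  T[4,:] = [+0.1154 -0.0385 -0.1538 -0.2308 +0.0000 -0.1923]
  T[5,:] = [-0.1000 +0.1500 +0.1000 -0.1000 -0.2500 +0.0000]
|roots of det(T-λI)|: 0.5372, 0.3052, 0.3052, 0.1631, 0.0978, 0.0344.
spectral radius ρ = 0.5372; 0.5372 < 1, so it converges for any x₀.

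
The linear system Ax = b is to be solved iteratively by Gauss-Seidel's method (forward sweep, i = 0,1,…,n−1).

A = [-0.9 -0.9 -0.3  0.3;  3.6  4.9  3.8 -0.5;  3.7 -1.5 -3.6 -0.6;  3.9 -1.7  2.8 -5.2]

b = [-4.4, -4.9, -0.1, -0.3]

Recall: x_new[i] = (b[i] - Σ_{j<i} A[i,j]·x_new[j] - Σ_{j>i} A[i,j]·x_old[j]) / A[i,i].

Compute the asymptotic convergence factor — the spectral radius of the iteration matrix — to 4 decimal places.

Diagonal D = diag(-0.9, 4.9, -3.6, -5.2); L, U strict lower/upper.
GS T = -(D+L)⁻¹U: row 0 first, T[0,2] = -(-0.3)/(-0.9) = -0.3333; later rows by forward substitution.
  T[0,:] = [+0.0000 -1.0000 -0.3333 +0.3333]
  T[1,:] = [+0.0000 +0.7347 -0.5306 -0.1429]
  T[2,:] = [+0.0000 -1.3339 -0.1215 +0.2354]
  T[3,:] = [+0.0000 -1.7084 -0.1420 +0.4235]
eigenvalue magnitudes: 1.4939, 0.5709, 0.1137, 0.0000.
ρ(T) = max|λ| = 1.4939; 1.4939 > 1: divergent.

1.4939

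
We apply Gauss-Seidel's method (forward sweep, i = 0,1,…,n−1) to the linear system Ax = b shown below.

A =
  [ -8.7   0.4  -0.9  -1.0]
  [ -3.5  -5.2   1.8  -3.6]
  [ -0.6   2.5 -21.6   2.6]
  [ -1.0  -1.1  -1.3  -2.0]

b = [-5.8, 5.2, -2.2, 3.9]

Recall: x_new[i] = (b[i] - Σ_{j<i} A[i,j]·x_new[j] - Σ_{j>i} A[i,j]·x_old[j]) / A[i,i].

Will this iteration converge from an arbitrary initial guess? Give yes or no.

yes

Split A = D + L + U, D = diag(-8.7, -5.2, -21.6, -2).
Gauss-Seidel: T = -(D+L)⁻¹U, row 0 first, T[0,1] = -(0.4)/(-8.7) = +0.0460; later rows by forward substitution.
  T[0,:] = [+0.0000, +0.0460, -0.1034, -0.1149]
  T[1,:] = [+0.0000, -0.0309, +0.4158, -0.6149]
  T[2,:] = [+0.0000, -0.0049, +0.0510, +0.0524]
  T[3,:] = [+0.0000, -0.0028, -0.2101, +0.3616]
moduli |λ_i(T)| = 0.3191, 0.0944, 0.0318, 0.0000.
ρ(T) = max|λ| = 0.3191; 0.3191 < 1 ⇒ converges.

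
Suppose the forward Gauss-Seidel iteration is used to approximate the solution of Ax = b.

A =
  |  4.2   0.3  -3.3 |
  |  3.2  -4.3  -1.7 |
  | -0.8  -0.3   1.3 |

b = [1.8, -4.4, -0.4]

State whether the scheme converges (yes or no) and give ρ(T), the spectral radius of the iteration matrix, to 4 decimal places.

A = D + L + U where D = diag(4.2, -4.3, 1.3).
Gauss-Seidel: T = -(D+L)⁻¹U, row 0 first, T[0,2] = -(-3.3)/(4.2) = +0.7857; later rows by forward substitution.
  T[0,:] = [+0.0000 -0.0714 +0.7857]
  T[1,:] = [+0.0000 -0.0532 +0.1894]
  T[2,:] = [+0.0000 -0.0562 +0.5272]
eigenvalue magnitudes: 0.5083, 0.0342, 0.0000.
spectral radius ρ = 0.5083; 0.5083 < 1, so it converges for any x₀.

yes, ρ = 0.5083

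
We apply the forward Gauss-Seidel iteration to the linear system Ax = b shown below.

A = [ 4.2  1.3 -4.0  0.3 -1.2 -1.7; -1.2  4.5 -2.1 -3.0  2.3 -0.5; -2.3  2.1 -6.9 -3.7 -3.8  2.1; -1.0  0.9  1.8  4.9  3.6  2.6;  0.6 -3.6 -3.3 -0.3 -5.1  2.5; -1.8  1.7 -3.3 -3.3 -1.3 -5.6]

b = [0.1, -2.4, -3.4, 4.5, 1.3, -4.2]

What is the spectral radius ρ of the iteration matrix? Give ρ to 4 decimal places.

1.1621

Write A = D+L+U with D = diag(4.2, 4.5, -6.9, 4.9, -5.1, -5.6).
GS T = -(D+L)⁻¹U: row 0 first, T[0,5] = -(-1.7)/(4.2) = +0.4048; later rows by forward substitution.
  T[0,:] = [+0.0000  -0.3095  +0.9524  -0.0714  +0.2857  +0.4048]
  T[1,:] = [+0.0000  -0.0825  +0.7206  +0.6476  -0.4349  +0.2190]
  T[2,:] = [+0.0000  +0.0781  -0.0981  -0.3153  -0.7783  +0.2361]
  T[3,:] = [+0.0000  -0.0767  +0.0981  -0.0177  -0.3106  -0.5750]
  T[4,:] = [+0.0000  -0.0241  -0.3389  -0.2605  +0.8625  +0.2642]
  T[5,:] = [+0.0000  +0.0792  -0.0086  +0.4763  +0.2176  +0.0747]
|roots of det(T-λI)|: 1.1621, 0.4670, 0.4670, 0.3146, 0.1124, 0.0000.
ρ(T) = max|λ| = 1.1621; 1.1621 > 1: divergent.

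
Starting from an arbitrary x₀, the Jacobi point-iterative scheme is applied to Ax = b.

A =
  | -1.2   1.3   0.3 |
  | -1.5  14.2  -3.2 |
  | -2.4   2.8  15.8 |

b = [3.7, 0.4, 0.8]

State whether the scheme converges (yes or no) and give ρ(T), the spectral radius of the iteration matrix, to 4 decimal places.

yes, ρ = 0.4328

A = D + L + U where D = diag(-1.2, 14.2, 15.8).
T_J = -D⁻¹(L+U): T[1,2] = -(-3.2)/(14.2) = +0.2254; T[1,1] = 0.
  T[0,:] = [+0.0000 +1.0833 +0.2500]
  T[1,:] = [+0.1056 +0.0000 +0.2254]
  T[2,:] = [+0.1519 -0.1772 +0.0000]
|eigenvalues of T|: 0.4328, 0.2736, 0.2736.
ρ = 0.4328; 0.4328 < 1: convergent.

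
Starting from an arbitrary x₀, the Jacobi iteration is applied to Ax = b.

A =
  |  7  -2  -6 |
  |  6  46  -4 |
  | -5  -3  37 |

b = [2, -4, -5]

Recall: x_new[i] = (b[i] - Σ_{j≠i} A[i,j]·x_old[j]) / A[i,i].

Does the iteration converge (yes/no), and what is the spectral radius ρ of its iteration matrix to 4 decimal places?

Let D = diag(7, 46, 37); L, U the strict triangles.
Jacobi: T = -D⁻¹(L+U), T[1,2] = -(-4)/(46) = +0.0870; T[1,1] = 0.
  T[0,:] = [+0.0000, +0.2857, +0.8571]
  T[1,:] = [-0.1304, +0.0000, +0.0870]
  T[2,:] = [+0.1351, +0.0811, +0.0000]
|roots of det(T-λI)|: 0.3215, 0.2507, 0.0708.
ρ(T) = max|λ| = 0.3215; 0.3215 < 1 ⇒ converges.

yes, ρ = 0.3215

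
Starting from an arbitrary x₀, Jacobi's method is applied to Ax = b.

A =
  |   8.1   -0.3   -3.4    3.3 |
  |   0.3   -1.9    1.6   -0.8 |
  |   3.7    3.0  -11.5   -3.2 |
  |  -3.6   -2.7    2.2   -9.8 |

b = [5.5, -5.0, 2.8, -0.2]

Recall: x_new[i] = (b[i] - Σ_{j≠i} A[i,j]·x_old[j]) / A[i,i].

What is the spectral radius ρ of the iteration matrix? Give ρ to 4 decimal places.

0.8322

Diagonal D = diag(8.1, -1.9, -11.5, -9.8); L, U strict lower/upper.
T_J = -D⁻¹(L+U): T[0,2] = -(-3.4)/(8.1) = +0.4198; T[0,0] = 0.
  T[0,:] = [+0.0000, +0.0370, +0.4198, -0.4074]
  T[1,:] = [+0.1579, +0.0000, +0.8421, -0.4211]
  T[2,:] = [+0.3217, +0.2609, +0.0000, -0.2783]
  T[3,:] = [-0.3673, -0.2755, +0.2245, +0.0000]
|roots of det(T-λI)|: 0.8322, 0.6377, 0.1655, 0.0290.
ρ(T) = max|λ| = 0.8322; 0.8322 < 1, so it converges for any x₀.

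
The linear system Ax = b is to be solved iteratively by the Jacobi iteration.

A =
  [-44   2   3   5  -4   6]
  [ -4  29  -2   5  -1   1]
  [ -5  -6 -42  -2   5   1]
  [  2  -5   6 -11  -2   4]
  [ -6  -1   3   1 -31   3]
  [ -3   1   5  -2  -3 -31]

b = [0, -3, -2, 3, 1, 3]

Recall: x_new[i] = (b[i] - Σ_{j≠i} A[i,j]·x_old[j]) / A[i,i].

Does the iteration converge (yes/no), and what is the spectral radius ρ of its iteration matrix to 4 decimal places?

yes, ρ = 0.2628

Diagonal D = diag(-44, 29, -42, -11, -31, -31); L, U strict lower/upper.
Jacobi T = -D⁻¹(L+U): T[0,3] = -(5)/(-44) = +0.1136; T[0,0] = 0.
  T[0,:] = [+0.0000  +0.0455  +0.0682  +0.1136  -0.0909  +0.1364]
  T[1,:] = [+0.1379  +0.0000  +0.0690  -0.1724  +0.0345  -0.0345]
  T[2,:] = [-0.1190  -0.1429  +0.0000  -0.0476  +0.1190  +0.0238]
  T[3,:] = [+0.1818  -0.4545  +0.5455  +0.0000  -0.1818  +0.3636]
  T[4,:] = [-0.1935  -0.0323  +0.0968  +0.0323  +0.0000  +0.0968]
  T[5,:] = [-0.0968  +0.0323  +0.1613  -0.0645  -0.0968  +0.0000]
moduli |λ_i(T)| = 0.2628, 0.2048, 0.1874, 0.1874, 0.1268, 0.0355.
spectral radius ρ = 0.2628; 0.2628 < 1, so it converges for any x₀.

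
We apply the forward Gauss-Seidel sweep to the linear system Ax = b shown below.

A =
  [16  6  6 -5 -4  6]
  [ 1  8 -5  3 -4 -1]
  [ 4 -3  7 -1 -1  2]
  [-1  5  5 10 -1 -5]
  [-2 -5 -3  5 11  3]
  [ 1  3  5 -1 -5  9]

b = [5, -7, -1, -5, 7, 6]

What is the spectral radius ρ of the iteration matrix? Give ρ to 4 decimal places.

Diagonal D = diag(16, 8, 7, 10, 11, 9); L, U strict lower/upper.
T_GS = -(D+L)⁻¹U: row 0 first, T[0,3] = -(-5)/(16) = +0.3125; later rows by forward substitution.
  T[0,:] = [+0.0000  -0.3750  -0.3750  +0.3125  +0.2500  -0.3750]
  T[1,:] = [+0.0000  +0.0469  +0.6719  -0.4141  +0.4688  +0.1719]
  T[2,:] = [+0.0000  +0.2344  +0.5022  -0.2132  +0.2009  +0.0022]
  T[3,:] = [+0.0000  -0.1781  -0.6246  +0.3449  -0.2098  +0.3754]
  T[4,:] = [+0.0000  +0.0980  +0.6581  -0.3463  +0.4087  -0.4328]
  T[5,:] = [+0.0000  -0.0695  -0.1651  +0.0677  -0.0919  -0.2156]
moduli |λ_i(T)| = 1.3684, 0.2031, 0.2031, 0.0908, 0.0198, 0.0000.
ρ(T) = max|λ| = 1.3684; 1.3684 > 1: divergent.

1.3684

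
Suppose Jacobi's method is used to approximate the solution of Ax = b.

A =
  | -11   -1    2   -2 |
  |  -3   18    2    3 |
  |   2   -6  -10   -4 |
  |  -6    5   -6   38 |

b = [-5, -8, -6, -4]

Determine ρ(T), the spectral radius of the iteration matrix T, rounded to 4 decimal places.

0.3498

Let D = diag(-11, 18, -10, 38); L, U the strict triangles.
Jacobi: T = -D⁻¹(L+U), T[2,3] = -(-4)/(-10) = -0.4000; T[2,2] = 0.
  T[0,:] = [+0.0000  -0.0909  +0.1818  -0.1818]
  T[1,:] = [+0.1667  +0.0000  -0.1111  -0.1667]
  T[2,:] = [+0.2000  -0.6000  +0.0000  -0.4000]
  T[3,:] = [+0.1579  -0.1316  +0.1579  +0.0000]
|roots of det(T-λI)|: 0.3498, 0.2810, 0.2810, 0.2464.
ρ(T) = max|λ| = 0.3498; 0.3498 < 1, so it converges for any x₀.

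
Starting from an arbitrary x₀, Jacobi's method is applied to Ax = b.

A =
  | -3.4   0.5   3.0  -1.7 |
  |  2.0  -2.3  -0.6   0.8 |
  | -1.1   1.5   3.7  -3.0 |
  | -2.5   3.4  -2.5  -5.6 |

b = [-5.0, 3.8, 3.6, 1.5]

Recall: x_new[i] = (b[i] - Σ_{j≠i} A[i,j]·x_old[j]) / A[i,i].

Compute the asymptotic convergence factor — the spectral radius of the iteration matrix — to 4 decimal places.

Let D = diag(-3.4, -2.3, 3.7, -5.6); L, U the strict triangles.
Jacobi: T = -D⁻¹(L+U), T[0,3] = -(-1.7)/(-3.4) = -0.5000; T[0,0] = 0.
  T[0,:] = [+0.0000  +0.1471  +0.8824  -0.5000]
  T[1,:] = [+0.8696  +0.0000  -0.2609  +0.3478]
  T[2,:] = [+0.2973  -0.4054  +0.0000  +0.8108]
  T[3,:] = [-0.4464  +0.6071  -0.4464  +0.0000]
moduli |λ_i(T)| = 1.2424, 0.7841, 0.7841, 0.4615.
spectral radius ρ = 1.2424; 1.2424 > 1, so it fails to converge.

1.2424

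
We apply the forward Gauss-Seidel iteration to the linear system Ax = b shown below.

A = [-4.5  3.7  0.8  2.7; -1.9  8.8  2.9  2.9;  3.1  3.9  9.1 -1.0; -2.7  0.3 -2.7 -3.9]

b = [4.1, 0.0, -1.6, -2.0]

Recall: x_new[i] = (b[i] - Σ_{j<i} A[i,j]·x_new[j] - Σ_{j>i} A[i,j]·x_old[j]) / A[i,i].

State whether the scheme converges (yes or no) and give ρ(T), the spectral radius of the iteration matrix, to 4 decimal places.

yes, ρ = 0.5718

Diagonal D = diag(-4.5, 8.8, 9.1, -3.9); L, U strict lower/upper.
GS T = -(D+L)⁻¹U: row 0 first, T[0,2] = -(0.8)/(-4.5) = +0.1778; later rows by forward substitution.
  T[0,:] = [+0.0000, +0.8222, +0.1778, +0.6000]
  T[1,:] = [+0.0000, +0.1775, -0.2912, -0.2000]
  T[2,:] = [+0.0000, -0.3562, +0.0642, -0.0088]
  T[3,:] = [+0.0000, -0.3090, -0.1899, -0.4247]
|λ(T)| sorted: 0.5718, 0.4662, 0.0773, 0.0000.
ρ = 0.5718; 0.5718 < 1, so it converges for any x₀.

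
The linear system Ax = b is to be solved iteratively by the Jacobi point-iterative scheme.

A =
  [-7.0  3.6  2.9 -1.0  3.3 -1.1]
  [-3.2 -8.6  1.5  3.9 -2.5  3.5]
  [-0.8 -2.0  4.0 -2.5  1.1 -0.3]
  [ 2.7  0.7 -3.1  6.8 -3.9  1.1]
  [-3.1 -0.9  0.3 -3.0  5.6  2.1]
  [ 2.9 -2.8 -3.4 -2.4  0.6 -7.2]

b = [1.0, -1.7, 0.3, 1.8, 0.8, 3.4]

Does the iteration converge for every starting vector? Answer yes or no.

Write A = D+L+U with D = diag(-7, -8.6, 4, 6.8, 5.6, -7.2).
T_J = -D⁻¹(L+U): T[0,1] = -(3.6)/(-7) = +0.5143; T[0,0] = 0.
  T[0,:] = [+0.0000 +0.5143 +0.4143 -0.1429 +0.4714 -0.1571]
  T[1,:] = [-0.3721 +0.0000 +0.1744 +0.4535 -0.2907 +0.4070]
  T[2,:] = [+0.2000 +0.5000 +0.0000 +0.6250 -0.2750 +0.0750]
  T[3,:] = [-0.3971 -0.1029 +0.4559 +0.0000 +0.5735 -0.1618]
  T[4,:] = [+0.5536 +0.1607 -0.0536 +0.5357 +0.0000 -0.3750]
  T[5,:] = [+0.4028 -0.3889 -0.4722 -0.3333 +0.0833 +0.0000]
|roots of det(T-λI)|: 1.1755, 0.6783, 0.6723, 0.6723, 0.2621, 0.1242.
ρ(T) = max|λ| = 1.1755; 1.1755 > 1: divergent.

no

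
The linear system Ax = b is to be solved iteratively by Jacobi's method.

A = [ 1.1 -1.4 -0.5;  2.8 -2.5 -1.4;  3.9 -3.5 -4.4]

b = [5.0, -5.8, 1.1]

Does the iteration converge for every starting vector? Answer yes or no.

no

Write A = D+L+U with D = diag(1.1, -2.5, -4.4).
Jacobi: T = -D⁻¹(L+U), T[0,1] = -(-1.4)/(1.1) = +1.2727; T[0,0] = 0.
  T[0,:] = [+0.0000, +1.2727, +0.4545]
  T[1,:] = [+1.1200, +0.0000, -0.5600]
  T[2,:] = [+0.8864, -0.7955, +0.0000]
eigenvalue magnitudes: 1.6983, 1.1818, 0.5165.
spectral radius ρ = 1.6983; 1.6983 > 1, so it fails to converge.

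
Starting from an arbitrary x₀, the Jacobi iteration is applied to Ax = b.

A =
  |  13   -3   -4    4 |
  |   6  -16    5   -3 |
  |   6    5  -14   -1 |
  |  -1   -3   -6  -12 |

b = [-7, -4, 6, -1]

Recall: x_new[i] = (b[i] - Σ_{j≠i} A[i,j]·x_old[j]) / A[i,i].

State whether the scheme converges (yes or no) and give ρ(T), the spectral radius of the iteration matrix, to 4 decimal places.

Split A = D + L + U, D = diag(13, -16, -14, -12).
Jacobi T = -D⁻¹(L+U): T[1,0] = -(6)/(-16) = +0.3750; T[1,1] = 0.
  T[0,:] = [+0.0000, +0.2308, +0.3077, -0.3077]
  T[1,:] = [+0.3750, +0.0000, +0.3125, -0.1875]
  T[2,:] = [+0.4286, +0.3571, +0.0000, -0.0714]
  T[3,:] = [-0.0833, -0.2500, -0.5000, +0.0000]
|eigenvalues of T|: 0.8543, 0.3529, 0.3529, 0.3031.
ρ = 0.8543; 0.8543 < 1, so it converges for any x₀.

yes, ρ = 0.8543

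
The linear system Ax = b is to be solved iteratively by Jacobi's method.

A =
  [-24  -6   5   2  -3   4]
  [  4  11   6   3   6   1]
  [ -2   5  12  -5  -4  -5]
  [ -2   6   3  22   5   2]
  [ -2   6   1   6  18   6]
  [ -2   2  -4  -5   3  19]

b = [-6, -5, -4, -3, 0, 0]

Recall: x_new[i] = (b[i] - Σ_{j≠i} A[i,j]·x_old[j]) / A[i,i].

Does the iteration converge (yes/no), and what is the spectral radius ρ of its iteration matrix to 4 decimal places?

yes, ρ = 0.8789

A = D + L + U where D = diag(-24, 11, 12, 22, 18, 19).
Jacobi T = -D⁻¹(L+U): T[3,4] = -(5)/(22) = -0.2273; T[3,3] = 0.
  T[0,:] = [+0.0000  -0.2500  +0.2083  +0.0833  -0.1250  +0.1667]
  T[1,:] = [-0.3636  +0.0000  -0.5455  -0.2727  -0.5455  -0.0909]
  T[2,:] = [+0.1667  -0.4167  +0.0000  +0.4167  +0.3333  +0.4167]
  T[3,:] = [+0.0909  -0.2727  -0.1364  +0.0000  -0.2273  -0.0909]
  T[4,:] = [+0.1111  -0.3333  -0.0556  -0.3333  +0.0000  -0.3333]
  T[5,:] = [+0.1053  -0.1053  +0.2105  +0.2632  -0.1579  +0.0000]
|λ(T)| sorted: 0.8789, 0.5931, 0.4731, 0.3877, 0.1501, 0.1501.
ρ(T) = max|λ| = 0.8789; 0.8789 < 1 ⇒ converges.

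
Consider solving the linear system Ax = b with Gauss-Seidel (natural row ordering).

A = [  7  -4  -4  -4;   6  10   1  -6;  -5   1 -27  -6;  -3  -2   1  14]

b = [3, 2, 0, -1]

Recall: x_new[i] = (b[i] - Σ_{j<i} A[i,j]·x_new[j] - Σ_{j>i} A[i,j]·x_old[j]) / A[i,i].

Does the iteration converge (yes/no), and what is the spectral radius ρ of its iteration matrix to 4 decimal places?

Write A = D+L+U with D = diag(7, 10, -27, 14).
GS T = -(D+L)⁻¹U: row 0 first, T[0,2] = -(-4)/(7) = +0.5714; later rows by forward substitution.
  T[0,:] = [+0.0000, +0.5714, +0.5714, +0.5714]
  T[1,:] = [+0.0000, -0.3429, -0.4429, +0.2571]
  T[2,:] = [+0.0000, -0.1185, -0.1222, -0.3185]
  T[3,:] = [+0.0000, +0.0819, +0.0679, +0.1819]
moduli |λ_i(T)| = 0.4716, 0.2152, 0.0268, 0.0000.
ρ = 0.4716; 0.4716 < 1, so it converges for any x₀.

yes, ρ = 0.4716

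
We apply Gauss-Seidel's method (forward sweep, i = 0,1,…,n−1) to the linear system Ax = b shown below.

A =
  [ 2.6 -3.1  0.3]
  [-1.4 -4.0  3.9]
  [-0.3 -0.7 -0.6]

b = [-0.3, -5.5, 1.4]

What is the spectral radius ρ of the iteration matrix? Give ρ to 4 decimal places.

0.8942

Diagonal D = diag(2.6, -4, -0.6); L, U strict lower/upper.
GS T = -(D+L)⁻¹U: row 0 first, T[0,2] = -(0.3)/(2.6) = -0.1154; later rows by forward substitution.
  T[0,:] = [+0.0000  +1.1923  -0.1154]
  T[1,:] = [+0.0000  -0.4173  +1.0154]
  T[2,:] = [+0.0000  -0.1093  -1.1269]
|roots of det(T-λI)|: 0.8942, 0.6500, 0.0000.
spectral radius ρ = 0.8942; 0.8942 < 1 ⇒ converges.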